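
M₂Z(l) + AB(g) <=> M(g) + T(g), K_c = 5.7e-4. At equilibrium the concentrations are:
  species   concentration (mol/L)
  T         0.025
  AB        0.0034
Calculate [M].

(M₂Z is a pure liquid — omitted from K_c.)
At equilibrium, K_c = [M]·[T] / [AB] = 5.7e-4.
([M])·(0.025) / (0.0034) = 5.7e-4
[M] = 7.75e-5 = 7.8e-5 mol/L

[M] = 7.8e-5 mol/L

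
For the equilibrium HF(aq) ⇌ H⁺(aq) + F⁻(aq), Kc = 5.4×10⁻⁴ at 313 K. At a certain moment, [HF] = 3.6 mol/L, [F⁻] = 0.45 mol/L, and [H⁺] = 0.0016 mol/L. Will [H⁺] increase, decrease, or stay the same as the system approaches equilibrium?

increase

Qc = [H⁺]·[F⁻] / [HF] = (0.0016)·(0.45) / (3.6) = 2.0×10⁻⁴
Qc = 2.0×10⁻⁴ < Kc = 5.4×10⁻⁴: net forward reaction.
H⁺ is a product, so it increases.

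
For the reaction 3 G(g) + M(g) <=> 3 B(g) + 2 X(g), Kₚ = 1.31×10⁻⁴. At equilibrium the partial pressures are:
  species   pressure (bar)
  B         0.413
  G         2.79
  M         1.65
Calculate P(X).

P(X) = 0.258 bar

At equilibrium, Kₚ = P(B)³·P(X)² / (P(G)³·P(M)) = 1.31×10⁻⁴.
(0.413)³·(P(X))² / ((2.79)³·(1.65)) = 1.31×10⁻⁴
P(X)² = 0.0666 ⇒ P(X) = 0.258 bar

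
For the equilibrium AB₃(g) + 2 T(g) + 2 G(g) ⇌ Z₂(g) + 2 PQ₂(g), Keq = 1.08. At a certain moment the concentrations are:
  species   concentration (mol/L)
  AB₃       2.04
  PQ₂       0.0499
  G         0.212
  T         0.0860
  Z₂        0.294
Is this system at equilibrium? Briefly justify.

yes, at equilibrium

Q = [Z₂]·[PQ₂]² / ([AB₃]·[T]²·[G]²) = (0.294)·(0.0499)² / ((2.04)·(0.0860)²·(0.212)²) = 1.08
Q = 1.08 = Keq; the system is at equilibrium.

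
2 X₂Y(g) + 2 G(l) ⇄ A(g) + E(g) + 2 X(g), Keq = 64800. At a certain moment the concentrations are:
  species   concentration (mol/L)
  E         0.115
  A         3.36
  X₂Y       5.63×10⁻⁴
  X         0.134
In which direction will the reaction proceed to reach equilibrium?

to the right

(G is a pure liquid — omitted from Q.)
Q = [A]·[E]·[X]² / [X₂Y]² = (3.36)·(0.115)·(0.134)² / (5.63×10⁻⁴)² = 21900
Q = 21900 < Keq = 64800, so the forward reaction proceeds.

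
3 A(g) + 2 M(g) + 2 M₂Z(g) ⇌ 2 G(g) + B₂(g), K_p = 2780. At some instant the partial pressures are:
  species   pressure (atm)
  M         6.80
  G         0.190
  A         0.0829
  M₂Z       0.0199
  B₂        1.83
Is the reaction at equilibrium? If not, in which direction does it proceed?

Q_p = P(G)²·P(B₂) / (P(A)³·P(M)²·P(M₂Z)²) = (0.190)²·(1.83) / ((0.0829)³·(6.80)²·(0.0199)²) = 6330
Q_p = 6330 > K_p = 2780, so the reverse reaction proceeds.

reverse (toward reactants)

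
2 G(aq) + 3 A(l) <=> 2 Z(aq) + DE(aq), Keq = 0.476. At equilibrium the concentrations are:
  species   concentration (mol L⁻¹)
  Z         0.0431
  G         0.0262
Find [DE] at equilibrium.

[DE] = 0.176 mol L⁻¹

(A is a pure liquid — omitted from Keq.)
At equilibrium, Keq = [Z]²·[DE] / [G]² = 0.476.
(0.0431)²·([DE]) / (0.0262)² = 0.476
[DE] = 0.176 mol L⁻¹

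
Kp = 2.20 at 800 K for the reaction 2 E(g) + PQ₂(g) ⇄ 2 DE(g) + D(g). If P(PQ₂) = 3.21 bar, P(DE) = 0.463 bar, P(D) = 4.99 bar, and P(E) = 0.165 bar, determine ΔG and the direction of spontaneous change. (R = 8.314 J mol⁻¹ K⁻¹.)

ΔG = 11.4 kJ/mol; the forward reaction is non-spontaneous

Qp = P(DE)²·P(D) / (P(E)²·P(PQ₂)) = (0.463)²·(4.99) / ((0.165)²·(3.21)) = 12.2
ΔG = RT ln(Qp/Kp) = (8.314 J mol⁻¹ K⁻¹)(800 K) × ln(12.2/2.20)
   = (6.651 kJ/mol)(1.713) = 11.4 kJ/mol
ΔG > 0, so the forward reaction is non-spontaneous (proceeds in reverse).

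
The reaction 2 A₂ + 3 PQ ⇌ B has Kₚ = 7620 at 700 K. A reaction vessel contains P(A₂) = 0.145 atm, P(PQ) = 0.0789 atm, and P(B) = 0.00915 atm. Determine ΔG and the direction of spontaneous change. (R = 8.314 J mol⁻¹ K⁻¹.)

ΔG = -12.5 kJ/mol; the forward reaction is spontaneous

Qₚ = P(B) / (P(A₂)²·P(PQ)³) = (0.00915) / ((0.145)²·(0.0789)³) = 886
ΔG = RT ln(Qₚ/Kₚ) = (8.314 J mol⁻¹ K⁻¹)(700 K) × ln(886/7620)
   = (5.820 kJ/mol)(-2.152) = -12.5 kJ/mol
ΔG < 0, so the forward reaction is spontaneous (proceeds forward).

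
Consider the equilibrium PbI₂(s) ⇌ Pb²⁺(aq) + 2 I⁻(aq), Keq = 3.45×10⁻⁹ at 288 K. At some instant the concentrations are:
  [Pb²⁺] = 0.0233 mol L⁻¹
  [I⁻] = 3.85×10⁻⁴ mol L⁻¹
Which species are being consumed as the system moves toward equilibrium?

none (at equilibrium)

(PbI₂ is a pure solid — omitted from Q.)
Q = [Pb²⁺]·[I⁻]² = (0.0233)·(3.85×10⁻⁴)² = 3.45×10⁻⁹
Q = 3.45×10⁻⁹ = Keq; the system is at equilibrium.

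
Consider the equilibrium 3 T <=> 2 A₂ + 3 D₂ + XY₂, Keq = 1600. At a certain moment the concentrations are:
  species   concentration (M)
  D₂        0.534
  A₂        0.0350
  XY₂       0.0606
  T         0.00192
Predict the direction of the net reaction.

Q = [A₂]²·[D₂]³·[XY₂] / [T]³ = (0.0350)²·(0.534)³·(0.0606) / (0.00192)³ = 1600
Q = 1600 = Keq, so the system is already at equilibrium.

no net change (already at equilibrium)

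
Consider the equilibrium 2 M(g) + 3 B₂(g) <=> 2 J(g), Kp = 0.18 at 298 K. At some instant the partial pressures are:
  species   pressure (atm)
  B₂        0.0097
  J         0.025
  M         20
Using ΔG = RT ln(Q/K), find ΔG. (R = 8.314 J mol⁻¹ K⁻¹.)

Qp = P(J)² / (P(M)²·P(B₂)³) = (0.025)² / ((20)²·(0.0097)³) = 1.71
ΔG = RT ln(Qp/Kp) = (8.314 J mol⁻¹ K⁻¹)(298 K) × ln(1.71/0.18)
   = (2.478 kJ/mol)(2.251) = 5.58 kJ/mol
ΔG > 0, so the forward reaction is non-spontaneous (proceeds in reverse).

ΔG = 5.58 kJ/mol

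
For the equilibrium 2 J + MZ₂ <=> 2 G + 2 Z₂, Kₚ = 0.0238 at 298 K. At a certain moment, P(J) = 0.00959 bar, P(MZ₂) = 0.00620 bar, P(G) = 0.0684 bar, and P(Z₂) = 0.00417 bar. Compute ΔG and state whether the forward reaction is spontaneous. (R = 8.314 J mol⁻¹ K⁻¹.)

Qₚ = P(G)²·P(Z₂)² / (P(J)²·P(MZ₂)) = (0.0684)²·(0.00417)² / ((0.00959)²·(0.00620)) = 0.143
ΔG = RT ln(Qₚ/Kₚ) = (8.314 J mol⁻¹ K⁻¹)(298 K) × ln(0.143/0.0238)
   = (2.478 kJ/mol)(1.793) = 4.44 kJ/mol
ΔG > 0, so the forward reaction is non-spontaneous (proceeds in reverse).

ΔG = 4.44 kJ/mol; the forward reaction is non-spontaneous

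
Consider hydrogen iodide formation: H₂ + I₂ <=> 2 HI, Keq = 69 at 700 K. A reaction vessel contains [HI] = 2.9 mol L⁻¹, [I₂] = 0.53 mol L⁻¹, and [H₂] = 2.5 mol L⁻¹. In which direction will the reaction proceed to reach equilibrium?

Q = [HI]² / ([H₂]·[I₂]) = (2.9)² / ((2.5)·(0.53)) = 6.3
Q = 6.3 < Keq = 69, so the forward reaction proceeds.

forward (toward products)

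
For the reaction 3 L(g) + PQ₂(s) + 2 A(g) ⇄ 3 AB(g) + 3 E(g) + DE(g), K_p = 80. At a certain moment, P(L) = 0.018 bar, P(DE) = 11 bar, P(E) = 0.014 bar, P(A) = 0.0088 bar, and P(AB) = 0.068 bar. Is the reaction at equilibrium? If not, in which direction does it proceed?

(PQ₂ is a pure solid — omitted from Q_p.)
Q_p = P(AB)³·P(E)³·P(DE) / (P(L)³·P(A)²) = (0.068)³·(0.014)³·(11) / ((0.018)³·(0.0088)²) = 21
Q_p = 21 < K_p = 80, so the forward reaction proceeds.

in the forward direction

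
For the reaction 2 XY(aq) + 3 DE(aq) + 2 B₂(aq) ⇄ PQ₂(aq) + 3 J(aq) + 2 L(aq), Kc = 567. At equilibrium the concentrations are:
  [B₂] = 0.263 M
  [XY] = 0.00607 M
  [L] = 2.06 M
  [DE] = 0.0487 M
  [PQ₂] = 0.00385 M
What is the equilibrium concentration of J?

At equilibrium, Kc = [PQ₂]·[J]³·[L]² / ([XY]²·[DE]³·[B₂]²) = 567.
(0.00385)·([J])³·(2.06)² / ((0.00607)²·(0.0487)³·(0.263)²) = 567
[J]³ = 1.02×10⁻⁵ ⇒ [J] = 0.0217 M

[J] = 0.0217 M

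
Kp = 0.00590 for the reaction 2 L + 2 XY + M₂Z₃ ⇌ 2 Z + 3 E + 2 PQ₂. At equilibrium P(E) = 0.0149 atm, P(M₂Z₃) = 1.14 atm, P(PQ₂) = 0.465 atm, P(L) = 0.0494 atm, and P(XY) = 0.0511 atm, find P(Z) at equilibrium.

At equilibrium, Kp = P(Z)²·P(E)³·P(PQ₂)² / (P(L)²·P(XY)²·P(M₂Z₃)) = 0.00590.
(P(Z))²·(0.0149)³·(0.465)² / ((0.0494)²·(0.0511)²·(1.14)) = 0.00590
P(Z)² = 0.0599 ⇒ P(Z) = 0.245 atm

P(Z) = 0.245 atm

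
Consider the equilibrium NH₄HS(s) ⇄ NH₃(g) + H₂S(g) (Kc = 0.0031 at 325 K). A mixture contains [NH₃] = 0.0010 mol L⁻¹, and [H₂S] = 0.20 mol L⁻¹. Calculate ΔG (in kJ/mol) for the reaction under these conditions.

(NH₄HS is a pure solid — omitted from Qc.)
Qc = [NH₃]·[H₂S] = (0.0010)·(0.20) = 2.00×10⁻⁴
ΔG = RT ln(Qc/Kc) = (8.314 J mol⁻¹ K⁻¹)(325 K) × ln(2.00×10⁻⁴/0.0031)
   = (2.702 kJ/mol)(-2.741) = -7.41 kJ/mol
ΔG < 0, so the forward reaction is spontaneous (proceeds forward).

ΔG = -7.41 kJ/mol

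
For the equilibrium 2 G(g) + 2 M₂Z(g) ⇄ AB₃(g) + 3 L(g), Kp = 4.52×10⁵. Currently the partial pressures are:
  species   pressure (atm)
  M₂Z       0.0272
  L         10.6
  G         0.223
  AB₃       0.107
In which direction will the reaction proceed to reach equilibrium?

Qp = P(AB₃)·P(L)³ / (P(G)²·P(M₂Z)²) = (0.107)·(10.6)³ / ((0.223)²·(0.0272)²) = 3.46×10⁶
Qp = 3.46×10⁶ > Kp = 4.52×10⁵, so the reverse reaction proceeds.

in the reverse direction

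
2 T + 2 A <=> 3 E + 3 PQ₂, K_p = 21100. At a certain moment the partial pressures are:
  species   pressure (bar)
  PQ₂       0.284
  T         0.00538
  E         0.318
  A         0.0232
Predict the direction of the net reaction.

Q_p = P(E)³·P(PQ₂)³ / (P(T)²·P(A)²) = (0.318)³·(0.284)³ / ((0.00538)²·(0.0232)²) = 47300
Q_p = 47300 > K_p = 21100, so the reverse reaction proceeds.

in the reverse direction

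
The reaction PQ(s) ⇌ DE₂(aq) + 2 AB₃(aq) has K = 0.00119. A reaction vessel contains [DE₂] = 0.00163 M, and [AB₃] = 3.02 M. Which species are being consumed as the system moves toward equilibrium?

(PQ is a pure solid — omitted from Q.)
Q = [DE₂]·[AB₃]² = (0.00163)·(3.02)² = 0.0149
Q = 0.0149 > K = 0.00119: net reverse reaction.

DE₂, AB₃ (products)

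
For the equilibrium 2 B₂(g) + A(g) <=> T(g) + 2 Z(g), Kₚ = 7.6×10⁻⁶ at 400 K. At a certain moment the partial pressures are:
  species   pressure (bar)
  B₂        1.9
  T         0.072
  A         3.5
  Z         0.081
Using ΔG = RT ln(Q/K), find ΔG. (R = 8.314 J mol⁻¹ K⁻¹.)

Qₚ = P(T)·P(Z)² / (P(B₂)²·P(A)) = (0.072)·(0.081)² / ((1.9)²·(3.5)) = 3.74×10⁻⁵
ΔG = RT ln(Qₚ/Kₚ) = (8.314 J mol⁻¹ K⁻¹)(400 K) × ln(3.74×10⁻⁵/7.6×10⁻⁶)
   = (3.326 kJ/mol)(1.594) = 5.30 kJ/mol
ΔG > 0, so the forward reaction is non-spontaneous (proceeds in reverse).

ΔG = 5.30 kJ/mol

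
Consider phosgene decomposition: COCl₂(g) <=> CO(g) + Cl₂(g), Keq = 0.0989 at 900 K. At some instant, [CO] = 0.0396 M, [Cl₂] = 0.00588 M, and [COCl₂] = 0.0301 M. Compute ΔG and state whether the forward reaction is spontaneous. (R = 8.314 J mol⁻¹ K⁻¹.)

Q = [CO]·[Cl₂] / [COCl₂] = (0.0396)·(0.00588) / (0.0301) = 0.00774
ΔG = RT ln(Q/Keq) = (8.314 J mol⁻¹ K⁻¹)(900 K) × ln(0.00774/0.0989)
   = (7.483 kJ/mol)(-2.548) = -19.1 kJ/mol
ΔG < 0, so the forward reaction is spontaneous (proceeds forward).

ΔG = -19.1 kJ/mol; the forward reaction is spontaneous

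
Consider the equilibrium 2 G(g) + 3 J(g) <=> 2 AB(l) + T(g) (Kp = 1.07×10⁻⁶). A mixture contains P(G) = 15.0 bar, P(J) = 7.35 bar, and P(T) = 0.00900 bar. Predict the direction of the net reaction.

in the forward direction

(AB is a pure liquid — omitted from Qp.)
Qp = P(T) / (P(G)²·P(J)³) = (0.00900) / ((15.0)²·(7.35)³) = 1.01×10⁻⁷
Qp = 1.01×10⁻⁷ < Kp = 1.07×10⁻⁶, so the forward reaction proceeds.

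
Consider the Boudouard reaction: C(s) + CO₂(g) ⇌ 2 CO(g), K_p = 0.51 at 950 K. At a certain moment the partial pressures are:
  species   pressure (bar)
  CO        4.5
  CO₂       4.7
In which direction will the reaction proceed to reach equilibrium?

(C is a pure solid — omitted from Q_p.)
Q_p = P(CO)² / P(CO₂) = (4.5)² / (4.7) = 4.3
Q_p = 4.3 > K_p = 0.51, so the reverse reaction proceeds.

to the left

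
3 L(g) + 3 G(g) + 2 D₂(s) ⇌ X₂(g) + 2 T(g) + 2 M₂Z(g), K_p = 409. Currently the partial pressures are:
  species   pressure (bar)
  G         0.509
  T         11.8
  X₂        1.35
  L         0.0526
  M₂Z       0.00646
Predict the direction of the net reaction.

(D₂ is a pure solid — omitted from Q_p.)
Q_p = P(X₂)·P(T)²·P(M₂Z)² / (P(L)³·P(G)³) = (1.35)·(11.8)²·(0.00646)² / ((0.0526)³·(0.509)³) = 409
Q_p = 409 = K_p, so the system is already at equilibrium.

neither direction; the system is at equilibrium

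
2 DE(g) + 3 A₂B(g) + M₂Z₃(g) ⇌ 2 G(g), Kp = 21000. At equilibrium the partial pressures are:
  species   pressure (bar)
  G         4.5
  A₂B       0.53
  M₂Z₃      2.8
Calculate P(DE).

P(DE) = 0.048 bar

At equilibrium, Kp = P(G)² / (P(DE)²·P(A₂B)³·P(M₂Z₃)) = 21000.
(4.5)² / ((P(DE))²·(0.53)³·(2.8)) = 21000
P(DE)² = 0.00231 ⇒ P(DE) = 0.048 bar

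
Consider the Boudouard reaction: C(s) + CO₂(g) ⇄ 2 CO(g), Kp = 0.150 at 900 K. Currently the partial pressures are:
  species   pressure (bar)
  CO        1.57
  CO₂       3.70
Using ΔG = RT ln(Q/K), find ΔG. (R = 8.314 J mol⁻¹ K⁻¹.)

ΔG = 11.2 kJ/mol

(C is a pure solid — omitted from Qp.)
Qp = P(CO)² / P(CO₂) = (1.57)² / (3.70) = 0.666
ΔG = RT ln(Qp/Kp) = (8.314 J mol⁻¹ K⁻¹)(900 K) × ln(0.666/0.150)
   = (7.483 kJ/mol)(1.491) = 11.2 kJ/mol
ΔG > 0, so the forward reaction is non-spontaneous (proceeds in reverse).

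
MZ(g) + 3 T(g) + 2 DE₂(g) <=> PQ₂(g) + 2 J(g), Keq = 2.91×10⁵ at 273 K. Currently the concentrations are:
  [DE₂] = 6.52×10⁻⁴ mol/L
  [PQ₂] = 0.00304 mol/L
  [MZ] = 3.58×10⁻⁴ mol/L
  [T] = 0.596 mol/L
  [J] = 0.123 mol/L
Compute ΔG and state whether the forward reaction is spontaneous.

Q = [PQ₂]·[J]² / ([MZ]·[T]³·[DE₂]²) = (0.00304)·(0.123)² / ((3.58×10⁻⁴)·(0.596)³·(6.52×10⁻⁴)²) = 1.43×10⁶
ΔG = RT ln(Q/Keq) = (8.314 J mol⁻¹ K⁻¹)(273 K) × ln(1.43×10⁶/2.91×10⁵)
   = (2.270 kJ/mol)(1.592) = 3.61 kJ/mol
ΔG > 0, so the forward reaction is non-spontaneous (proceeds in reverse).

ΔG = 3.61 kJ/mol; the forward reaction is non-spontaneous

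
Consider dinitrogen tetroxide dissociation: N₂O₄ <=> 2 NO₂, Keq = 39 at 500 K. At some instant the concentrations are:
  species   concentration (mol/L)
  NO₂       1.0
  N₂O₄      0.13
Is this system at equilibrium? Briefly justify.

Q = [NO₂]² / [N₂O₄] = (1.0)² / (0.13) = 7.7
Q = 7.7 < Keq = 39: net forward reaction.

no; Q < K, reaction proceeds forward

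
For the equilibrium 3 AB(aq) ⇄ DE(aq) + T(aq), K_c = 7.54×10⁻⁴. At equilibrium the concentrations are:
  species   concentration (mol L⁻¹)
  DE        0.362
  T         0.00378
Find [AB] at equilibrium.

[AB] = 1.22 mol L⁻¹

At equilibrium, K_c = [DE]·[T] / [AB]³ = 7.54×10⁻⁴.
(0.362)·(0.00378) / ([AB])³ = 7.54×10⁻⁴
[AB]³ = 1.81 ⇒ [AB] = 1.22 mol L⁻¹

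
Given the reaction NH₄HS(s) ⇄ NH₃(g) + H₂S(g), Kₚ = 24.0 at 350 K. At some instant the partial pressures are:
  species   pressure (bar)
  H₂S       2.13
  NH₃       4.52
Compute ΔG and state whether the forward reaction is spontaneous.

ΔG = -2.66 kJ/mol; the forward reaction is spontaneous

(NH₄HS is a pure solid — omitted from Qₚ.)
Qₚ = P(NH₃)·P(H₂S) = (4.52)·(2.13) = 9.63
ΔG = RT ln(Qₚ/Kₚ) = (8.314 J mol⁻¹ K⁻¹)(350 K) × ln(9.63/24.0)
   = (2.910 kJ/mol)(-0.9132) = -2.66 kJ/mol
ΔG < 0, so the forward reaction is spontaneous (proceeds forward).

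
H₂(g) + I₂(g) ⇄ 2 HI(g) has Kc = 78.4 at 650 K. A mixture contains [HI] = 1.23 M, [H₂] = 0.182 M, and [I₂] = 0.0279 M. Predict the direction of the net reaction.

Qc = [HI]² / ([H₂]·[I₂]) = (1.23)² / ((0.182)·(0.0279)) = 298
Qc = 298 > Kc = 78.4, so the reverse reaction proceeds.

toward reactants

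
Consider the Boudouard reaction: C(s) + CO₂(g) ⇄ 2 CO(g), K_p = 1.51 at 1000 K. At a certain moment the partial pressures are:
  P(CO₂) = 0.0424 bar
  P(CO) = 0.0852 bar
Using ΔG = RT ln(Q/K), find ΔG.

(C is a pure solid — omitted from Q_p.)
Q_p = P(CO)² / P(CO₂) = (0.0852)² / (0.0424) = 0.171
ΔG = RT ln(Q_p/K_p) = (8.314 J mol⁻¹ K⁻¹)(1000 K) × ln(0.171/1.51)
   = (8.314 kJ/mol)(-2.178) = -18.1 kJ/mol
ΔG < 0, so the forward reaction is spontaneous (proceeds forward).

ΔG = -18.1 kJ/mol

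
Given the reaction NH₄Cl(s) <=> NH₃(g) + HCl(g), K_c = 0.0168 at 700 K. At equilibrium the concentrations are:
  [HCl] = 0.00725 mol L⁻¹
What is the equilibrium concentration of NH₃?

[NH₃] = 2.32 mol L⁻¹

(NH₄Cl is a pure solid — omitted from K_c.)
At equilibrium, K_c = [NH₃]·[HCl] = 0.0168.
([NH₃])·(0.00725) = 0.0168
[NH₃] = 2.32 mol L⁻¹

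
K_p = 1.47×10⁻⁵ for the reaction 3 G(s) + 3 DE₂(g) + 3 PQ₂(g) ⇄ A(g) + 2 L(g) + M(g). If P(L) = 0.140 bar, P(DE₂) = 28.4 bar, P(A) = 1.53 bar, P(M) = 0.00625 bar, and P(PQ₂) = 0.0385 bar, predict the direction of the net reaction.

toward reactants

(G is a pure solid — omitted from Q_p.)
Q_p = P(A)·P(L)²·P(M) / (P(DE₂)³·P(PQ₂)³) = (1.53)·(0.140)²·(0.00625) / ((28.4)³·(0.0385)³) = 1.43×10⁻⁴
Q_p = 1.43×10⁻⁴ > K_p = 1.47×10⁻⁵, so the reverse reaction proceeds.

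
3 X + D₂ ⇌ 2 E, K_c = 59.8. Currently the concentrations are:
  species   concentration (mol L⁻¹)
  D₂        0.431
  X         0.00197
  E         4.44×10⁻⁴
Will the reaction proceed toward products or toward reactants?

Q_c = [E]² / ([X]³·[D₂]) = (4.44×10⁻⁴)² / ((0.00197)³·(0.431)) = 59.8
Q_c = 59.8 = K_c, so the system is already at equilibrium.

no net change (already at equilibrium)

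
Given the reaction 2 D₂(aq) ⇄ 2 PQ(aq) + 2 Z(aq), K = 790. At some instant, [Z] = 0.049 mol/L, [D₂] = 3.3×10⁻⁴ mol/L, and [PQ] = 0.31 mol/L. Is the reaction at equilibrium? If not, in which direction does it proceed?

Q = [PQ]²·[Z]² / [D₂]² = (0.31)²·(0.049)² / (3.3×10⁻⁴)² = 2100
Q = 2100 > K = 790, so the reverse reaction proceeds.

reverse (toward reactants)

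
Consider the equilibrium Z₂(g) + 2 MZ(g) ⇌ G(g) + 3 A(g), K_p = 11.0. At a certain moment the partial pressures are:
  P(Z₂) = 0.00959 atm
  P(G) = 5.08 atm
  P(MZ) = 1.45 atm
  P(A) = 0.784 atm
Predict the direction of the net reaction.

Q_p = P(G)·P(A)³ / (P(Z₂)·P(MZ)²) = (5.08)·(0.784)³ / ((0.00959)·(1.45)²) = 121
Q_p = 121 > K_p = 11.0, so the reverse reaction proceeds.

toward reactants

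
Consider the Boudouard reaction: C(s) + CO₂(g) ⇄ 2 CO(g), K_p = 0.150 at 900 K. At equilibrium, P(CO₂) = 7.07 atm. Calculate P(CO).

(C is a pure solid — omitted from K_p.)
At equilibrium, K_p = P(CO)² / P(CO₂) = 0.150.
(P(CO))² / (7.07) = 0.150
P(CO)² = 1.06 ⇒ P(CO) = 1.03 atm

P(CO) = 1.03 atm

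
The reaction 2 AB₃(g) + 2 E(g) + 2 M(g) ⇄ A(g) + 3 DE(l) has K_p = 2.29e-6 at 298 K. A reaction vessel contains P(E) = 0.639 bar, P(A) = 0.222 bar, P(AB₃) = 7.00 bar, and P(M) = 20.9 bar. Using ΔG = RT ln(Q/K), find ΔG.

ΔG = 5.96 kJ/mol

(DE is a pure liquid — omitted from Q_p.)
Q_p = P(A) / (P(AB₃)²·P(E)²·P(M)²) = (0.222) / ((7.00)²·(0.639)²·(20.9)²) = 2.54e-5
ΔG = RT ln(Q_p/K_p) = (8.314 J mol⁻¹ K⁻¹)(298 K) × ln(2.54e-5/2.29e-6)
   = (2.478 kJ/mol)(2.406) = 5.96 kJ/mol
ΔG > 0, so the forward reaction is non-spontaneous (proceeds in reverse).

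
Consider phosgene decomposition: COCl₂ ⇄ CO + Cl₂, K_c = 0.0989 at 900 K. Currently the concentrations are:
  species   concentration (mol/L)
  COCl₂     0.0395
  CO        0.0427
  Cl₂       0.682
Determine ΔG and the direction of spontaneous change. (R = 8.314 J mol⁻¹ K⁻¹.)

Q_c = [CO]·[Cl₂] / [COCl₂] = (0.0427)·(0.682) / (0.0395) = 0.737
ΔG = RT ln(Q_c/K_c) = (8.314 J mol⁻¹ K⁻¹)(900 K) × ln(0.737/0.0989)
   = (7.483 kJ/mol)(2.008) = 15.0 kJ/mol
ΔG > 0, so the forward reaction is non-spontaneous (proceeds in reverse).

ΔG = 15.0 kJ/mol; the forward reaction is non-spontaneous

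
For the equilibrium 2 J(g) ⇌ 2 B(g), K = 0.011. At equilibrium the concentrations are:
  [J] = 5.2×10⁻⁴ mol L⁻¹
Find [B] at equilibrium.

At equilibrium, K = [B]² / [J]² = 0.011.
([B])² / (5.2×10⁻⁴)² = 0.011
[B]² = 2.97×10⁻⁹ ⇒ [B] = 5.5×10⁻⁵ mol L⁻¹

[B] = 5.5×10⁻⁵ mol L⁻¹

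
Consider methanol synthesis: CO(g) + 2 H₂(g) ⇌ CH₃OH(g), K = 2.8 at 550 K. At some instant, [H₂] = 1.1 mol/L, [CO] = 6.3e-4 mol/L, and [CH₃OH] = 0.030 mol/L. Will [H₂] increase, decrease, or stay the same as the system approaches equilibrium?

Q = [CH₃OH] / ([CO]·[H₂]²) = (0.030) / ((6.3e-4)·(1.1)²) = 39
Q = 39 > K = 2.8: net reverse reaction.
H₂ is a reactant, so it increases.

increase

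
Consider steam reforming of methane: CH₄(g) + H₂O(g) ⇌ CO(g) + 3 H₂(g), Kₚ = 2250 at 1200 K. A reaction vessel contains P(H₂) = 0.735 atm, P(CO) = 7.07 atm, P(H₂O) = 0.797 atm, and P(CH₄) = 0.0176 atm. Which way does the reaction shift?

Qₚ = P(CO)·P(H₂)³ / (P(CH₄)·P(H₂O)) = (7.07)·(0.735)³ / ((0.0176)·(0.797)) = 200
Qₚ = 200 < Kₚ = 2250, so the forward reaction proceeds.

in the forward direction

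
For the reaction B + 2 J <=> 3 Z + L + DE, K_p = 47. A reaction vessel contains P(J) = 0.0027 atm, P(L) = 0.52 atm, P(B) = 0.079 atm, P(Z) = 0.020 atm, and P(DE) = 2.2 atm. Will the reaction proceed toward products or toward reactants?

Q_p = P(Z)³·P(L)·P(DE) / (P(B)·P(J)²) = (0.020)³·(0.52)·(2.2) / ((0.079)·(0.0027)²) = 16
Q_p = 16 < K_p = 47, so the forward reaction proceeds.

forward (toward products)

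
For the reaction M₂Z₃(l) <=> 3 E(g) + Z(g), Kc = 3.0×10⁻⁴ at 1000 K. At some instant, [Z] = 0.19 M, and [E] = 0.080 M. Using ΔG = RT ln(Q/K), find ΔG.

(M₂Z₃ is a pure liquid — omitted from Qc.)
Qc = [E]³·[Z] = (0.080)³·(0.19) = 9.73×10⁻⁵
ΔG = RT ln(Qc/Kc) = (8.314 J mol⁻¹ K⁻¹)(1000 K) × ln(9.73×10⁻⁵/3.0×10⁻⁴)
   = (8.314 kJ/mol)(-1.126) = -9.36 kJ/mol
ΔG < 0, so the forward reaction is spontaneous (proceeds forward).

ΔG = -9.36 kJ/mol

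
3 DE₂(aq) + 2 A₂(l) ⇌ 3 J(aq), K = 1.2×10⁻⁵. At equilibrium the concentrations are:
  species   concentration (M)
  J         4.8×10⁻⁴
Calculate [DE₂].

[DE₂] = 0.021 M

(A₂ is a pure liquid — omitted from K.)
At equilibrium, K = [J]³ / [DE₂]³ = 1.2×10⁻⁵.
(4.8×10⁻⁴)³ / ([DE₂])³ = 1.2×10⁻⁵
[DE₂]³ = 9.22×10⁻⁶ ⇒ [DE₂] = 0.021 M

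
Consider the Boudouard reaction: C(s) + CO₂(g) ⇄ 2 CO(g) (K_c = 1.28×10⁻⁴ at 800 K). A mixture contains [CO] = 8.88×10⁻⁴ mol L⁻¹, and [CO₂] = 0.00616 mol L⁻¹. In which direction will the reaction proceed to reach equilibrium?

at equilibrium

(C is a pure solid — omitted from Q_c.)
Q_c = [CO]² / [CO₂] = (8.88×10⁻⁴)² / (0.00616) = 1.28×10⁻⁴
Q_c = 1.28×10⁻⁴ = K_c, so the system is already at equilibrium.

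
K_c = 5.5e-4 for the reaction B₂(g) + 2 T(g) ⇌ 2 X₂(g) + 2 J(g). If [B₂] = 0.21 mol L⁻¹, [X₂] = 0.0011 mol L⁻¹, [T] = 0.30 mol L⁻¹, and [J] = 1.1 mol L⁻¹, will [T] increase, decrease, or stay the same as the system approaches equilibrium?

decrease

Q_c = [X₂]²·[J]² / ([B₂]·[T]²) = (0.0011)²·(1.1)² / ((0.21)·(0.30)²) = 7.7e-5
Q_c = 7.7e-5 < K_c = 5.5e-4: net forward reaction.
T is a reactant, so it decreases.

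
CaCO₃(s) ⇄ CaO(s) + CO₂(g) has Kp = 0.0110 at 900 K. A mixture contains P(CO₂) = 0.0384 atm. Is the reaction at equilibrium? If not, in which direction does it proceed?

(CaCO₃, CaO are pure solids — omitted from Qp.)
Qp = P(CO₂) = 0.0384
Qp = 0.0384 > Kp = 0.0110, so the reverse reaction proceeds.

reverse (toward reactants)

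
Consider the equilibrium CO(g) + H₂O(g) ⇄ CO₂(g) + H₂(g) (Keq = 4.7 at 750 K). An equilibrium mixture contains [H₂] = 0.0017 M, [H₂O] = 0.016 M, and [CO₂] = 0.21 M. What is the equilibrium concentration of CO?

At equilibrium, Keq = [CO₂]·[H₂] / ([CO]·[H₂O]) = 4.7.
(0.21)·(0.0017) / (([CO])·(0.016)) = 4.7
[CO] = 0.00475 = 0.0047 M

[CO] = 0.0047 M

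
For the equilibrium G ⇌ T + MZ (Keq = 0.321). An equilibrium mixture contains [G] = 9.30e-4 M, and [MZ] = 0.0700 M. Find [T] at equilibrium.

At equilibrium, Keq = [T]·[MZ] / [G] = 0.321.
([T])·(0.0700) / (9.30e-4) = 0.321
[T] = 0.00426 M

[T] = 0.00426 M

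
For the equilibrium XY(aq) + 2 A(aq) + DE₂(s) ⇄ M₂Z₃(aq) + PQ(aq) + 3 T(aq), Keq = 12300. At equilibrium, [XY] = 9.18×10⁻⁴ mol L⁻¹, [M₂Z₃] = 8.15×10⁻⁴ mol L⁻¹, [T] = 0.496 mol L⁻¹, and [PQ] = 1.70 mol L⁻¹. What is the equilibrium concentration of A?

(DE₂ is a pure solid — omitted from Keq.)
At equilibrium, Keq = [M₂Z₃]·[PQ]·[T]³ / ([XY]·[A]²) = 12300.
(8.15×10⁻⁴)·(1.70)·(0.496)³ / ((9.18×10⁻⁴)·([A])²) = 12300
[A]² = 1.50×10⁻⁵ ⇒ [A] = 0.00387 mol L⁻¹

[A] = 0.00387 mol L⁻¹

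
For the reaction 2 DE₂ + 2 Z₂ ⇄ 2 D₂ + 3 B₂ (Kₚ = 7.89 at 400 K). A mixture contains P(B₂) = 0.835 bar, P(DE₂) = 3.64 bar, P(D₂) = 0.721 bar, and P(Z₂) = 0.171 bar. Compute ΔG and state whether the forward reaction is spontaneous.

Qₚ = P(D₂)²·P(B₂)³ / (P(DE₂)²·P(Z₂)²) = (0.721)²·(0.835)³ / ((3.64)²·(0.171)²) = 0.781
ΔG = RT ln(Qₚ/Kₚ) = (8.314 J mol⁻¹ K⁻¹)(400 K) × ln(0.781/7.89)
   = (3.326 kJ/mol)(-2.313) = -7.69 kJ/mol
ΔG < 0, so the forward reaction is spontaneous (proceeds forward).

ΔG = -7.69 kJ/mol; the forward reaction is spontaneous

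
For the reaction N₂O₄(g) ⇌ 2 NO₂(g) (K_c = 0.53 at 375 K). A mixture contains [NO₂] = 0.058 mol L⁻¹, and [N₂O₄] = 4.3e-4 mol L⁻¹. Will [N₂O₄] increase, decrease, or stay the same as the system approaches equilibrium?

Q_c = [NO₂]² / [N₂O₄] = (0.058)² / (4.3e-4) = 7.8
Q_c = 7.8 > K_c = 0.53: net reverse reaction.
N₂O₄ is a reactant, so it increases.

increase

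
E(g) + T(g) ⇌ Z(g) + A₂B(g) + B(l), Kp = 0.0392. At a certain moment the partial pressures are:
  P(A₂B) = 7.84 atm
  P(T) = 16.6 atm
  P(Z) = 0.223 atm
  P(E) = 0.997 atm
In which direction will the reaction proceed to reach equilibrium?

in the reverse direction

(B is a pure liquid — omitted from Qp.)
Qp = P(Z)·P(A₂B) / (P(E)·P(T)) = (0.223)·(7.84) / ((0.997)·(16.6)) = 0.106
Qp = 0.106 > Kp = 0.0392, so the reverse reaction proceeds.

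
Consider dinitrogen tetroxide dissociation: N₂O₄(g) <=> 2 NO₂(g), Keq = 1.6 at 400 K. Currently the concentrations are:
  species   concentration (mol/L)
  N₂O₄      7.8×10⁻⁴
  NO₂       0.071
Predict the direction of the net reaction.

Q = [NO₂]² / [N₂O₄] = (0.071)² / (7.8×10⁻⁴) = 6.5
Q = 6.5 > Keq = 1.6, so the reverse reaction proceeds.

toward reactants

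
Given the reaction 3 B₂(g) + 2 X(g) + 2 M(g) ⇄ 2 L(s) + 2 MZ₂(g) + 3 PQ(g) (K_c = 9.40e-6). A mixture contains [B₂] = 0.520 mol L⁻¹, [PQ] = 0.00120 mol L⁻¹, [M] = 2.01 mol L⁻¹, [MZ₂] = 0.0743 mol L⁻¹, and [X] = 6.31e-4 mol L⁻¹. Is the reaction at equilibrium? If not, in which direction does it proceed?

(L is a pure solid — omitted from Q_c.)
Q_c = [MZ₂]²·[PQ]³ / ([B₂]³·[X]²·[M]²) = (0.0743)²·(0.00120)³ / ((0.520)³·(6.31e-4)²·(2.01)²) = 4.22e-5
Q_c = 4.22e-5 > K_c = 9.40e-6, so the reverse reaction proceeds.

toward reactants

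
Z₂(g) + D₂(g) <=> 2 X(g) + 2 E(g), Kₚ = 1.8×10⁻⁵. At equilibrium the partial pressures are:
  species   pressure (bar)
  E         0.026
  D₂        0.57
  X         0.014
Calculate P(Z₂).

At equilibrium, Kₚ = P(X)²·P(E)² / (P(Z₂)·P(D₂)) = 1.8×10⁻⁵.
(0.014)²·(0.026)² / ((P(Z₂))·(0.57)) = 1.8×10⁻⁵
P(Z₂) = 0.0129 = 0.013 bar

P(Z₂) = 0.013 bar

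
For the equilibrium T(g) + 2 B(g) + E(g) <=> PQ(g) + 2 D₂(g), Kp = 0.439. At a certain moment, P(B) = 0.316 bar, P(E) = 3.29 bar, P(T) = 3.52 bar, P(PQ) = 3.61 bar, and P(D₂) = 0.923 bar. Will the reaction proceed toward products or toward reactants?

Qp = P(PQ)·P(D₂)² / (P(T)·P(B)²·P(E)) = (3.61)·(0.923)² / ((3.52)·(0.316)²·(3.29)) = 2.66
Qp = 2.66 > Kp = 0.439, so the reverse reaction proceeds.

toward reactants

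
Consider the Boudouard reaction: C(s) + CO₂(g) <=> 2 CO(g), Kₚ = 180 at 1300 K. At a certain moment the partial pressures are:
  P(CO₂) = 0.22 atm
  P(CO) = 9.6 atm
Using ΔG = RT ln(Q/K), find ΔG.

(C is a pure solid — omitted from Qₚ.)
Qₚ = P(CO)² / P(CO₂) = (9.6)² / (0.22) = 419
ΔG = RT ln(Qₚ/Kₚ) = (8.314 J mol⁻¹ K⁻¹)(1300 K) × ln(419/180)
   = (10.81 kJ/mol)(0.8449) = 9.13 kJ/mol
ΔG > 0, so the forward reaction is non-spontaneous (proceeds in reverse).

ΔG = 9.13 kJ/mol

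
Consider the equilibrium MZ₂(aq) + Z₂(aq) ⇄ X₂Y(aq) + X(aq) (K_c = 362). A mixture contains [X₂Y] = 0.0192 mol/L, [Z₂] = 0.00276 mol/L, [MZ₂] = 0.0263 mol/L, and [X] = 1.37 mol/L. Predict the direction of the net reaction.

Q_c = [X₂Y]·[X] / ([MZ₂]·[Z₂]) = (0.0192)·(1.37) / ((0.0263)·(0.00276)) = 362
Q_c = 362 = K_c, so the system is already at equilibrium.

no net change (already at equilibrium)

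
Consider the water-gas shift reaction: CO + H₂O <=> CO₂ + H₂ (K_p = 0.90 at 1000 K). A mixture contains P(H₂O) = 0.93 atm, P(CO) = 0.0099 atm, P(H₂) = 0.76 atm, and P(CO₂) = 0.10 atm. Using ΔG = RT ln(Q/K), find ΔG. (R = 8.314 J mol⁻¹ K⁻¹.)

Q_p = P(CO₂)·P(H₂) / (P(CO)·P(H₂O)) = (0.10)·(0.76) / ((0.0099)·(0.93)) = 8.25
ΔG = RT ln(Q_p/K_p) = (8.314 J mol⁻¹ K⁻¹)(1000 K) × ln(8.25/0.90)
   = (8.314 kJ/mol)(2.216) = 18.4 kJ/mol
ΔG > 0, so the forward reaction is non-spontaneous (proceeds in reverse).

ΔG = 18.4 kJ/mol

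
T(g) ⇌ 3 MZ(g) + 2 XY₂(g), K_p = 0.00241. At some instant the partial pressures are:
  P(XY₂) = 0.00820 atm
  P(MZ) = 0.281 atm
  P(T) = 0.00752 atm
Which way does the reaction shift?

forward (toward products)

Q_p = P(MZ)³·P(XY₂)² / P(T) = (0.281)³·(0.00820)² / (0.00752) = 1.98×10⁻⁴
Q_p = 1.98×10⁻⁴ < K_p = 0.00241, so the forward reaction proceeds.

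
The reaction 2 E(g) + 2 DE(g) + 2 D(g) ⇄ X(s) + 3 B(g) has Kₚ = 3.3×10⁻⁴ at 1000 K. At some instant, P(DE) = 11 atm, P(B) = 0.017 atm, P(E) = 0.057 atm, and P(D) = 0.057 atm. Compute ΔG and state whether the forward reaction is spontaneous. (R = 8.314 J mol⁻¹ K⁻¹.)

(X is a pure solid — omitted from Qₚ.)
Qₚ = P(B)³ / (P(E)²·P(DE)²·P(D)²) = (0.017)³ / ((0.057)²·(11)²·(0.057)²) = 0.00385
ΔG = RT ln(Qₚ/Kₚ) = (8.314 J mol⁻¹ K⁻¹)(1000 K) × ln(0.00385/3.3×10⁻⁴)
   = (8.314 kJ/mol)(2.457) = 20.4 kJ/mol
ΔG > 0, so the forward reaction is non-spontaneous (proceeds in reverse).

ΔG = 20.4 kJ/mol; the forward reaction is non-spontaneous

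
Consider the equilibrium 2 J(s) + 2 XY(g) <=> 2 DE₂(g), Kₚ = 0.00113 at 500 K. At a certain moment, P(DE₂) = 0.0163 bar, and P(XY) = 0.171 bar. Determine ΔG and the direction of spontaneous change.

ΔG = 8.67 kJ/mol; the forward reaction is non-spontaneous

(J is a pure solid — omitted from Qₚ.)
Qₚ = P(DE₂)² / P(XY)² = (0.0163)² / (0.171)² = 0.00909
ΔG = RT ln(Qₚ/Kₚ) = (8.314 J mol⁻¹ K⁻¹)(500 K) × ln(0.00909/0.00113)
   = (4.157 kJ/mol)(2.085) = 8.67 kJ/mol
ΔG > 0, so the forward reaction is non-spontaneous (proceeds in reverse).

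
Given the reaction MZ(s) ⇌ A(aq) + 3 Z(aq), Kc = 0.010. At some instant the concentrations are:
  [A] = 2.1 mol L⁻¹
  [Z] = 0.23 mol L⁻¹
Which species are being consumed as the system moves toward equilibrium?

A, Z (products)

(MZ is a pure solid — omitted from Qc.)
Qc = [A]·[Z]³ = (2.1)·(0.23)³ = 0.026
Qc = 0.026 > Kc = 0.010: net reverse reaction.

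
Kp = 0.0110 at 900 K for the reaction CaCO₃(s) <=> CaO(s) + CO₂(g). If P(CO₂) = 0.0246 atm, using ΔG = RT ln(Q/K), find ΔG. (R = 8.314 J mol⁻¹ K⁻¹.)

(CaCO₃, CaO are pure solids — omitted from Qp.)
Qp = P(CO₂) = 0.0246
ΔG = RT ln(Qp/Kp) = (8.314 J mol⁻¹ K⁻¹)(900 K) × ln(0.0246/0.0110)
   = (7.483 kJ/mol)(0.8049) = 6.02 kJ/mol
ΔG > 0, so the forward reaction is non-spontaneous (proceeds in reverse).

ΔG = 6.02 kJ/mol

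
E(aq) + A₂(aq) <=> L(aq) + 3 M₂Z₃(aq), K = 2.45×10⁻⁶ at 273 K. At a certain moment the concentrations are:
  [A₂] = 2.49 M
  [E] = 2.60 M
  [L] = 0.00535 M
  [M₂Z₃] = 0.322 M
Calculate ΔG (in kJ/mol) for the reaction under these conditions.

Q = [L]·[M₂Z₃]³ / ([E]·[A₂]) = (0.00535)·(0.322)³ / ((2.60)·(2.49)) = 2.76×10⁻⁵
ΔG = RT ln(Q/K) = (8.314 J mol⁻¹ K⁻¹)(273 K) × ln(2.76×10⁻⁵/2.45×10⁻⁶)
   = (2.270 kJ/mol)(2.422) = 5.50 kJ/mol
ΔG > 0, so the forward reaction is non-spontaneous (proceeds in reverse).

ΔG = 5.50 kJ/mol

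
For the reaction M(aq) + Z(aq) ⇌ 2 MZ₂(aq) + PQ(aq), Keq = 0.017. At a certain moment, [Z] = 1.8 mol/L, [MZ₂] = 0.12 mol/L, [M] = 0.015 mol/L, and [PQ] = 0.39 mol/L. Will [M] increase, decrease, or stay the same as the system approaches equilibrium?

increase

Q = [MZ₂]²·[PQ] / ([M]·[Z]) = (0.12)²·(0.39) / ((0.015)·(1.8)) = 0.21
Q = 0.21 > Keq = 0.017: net reverse reaction.
M is a reactant, so it increases.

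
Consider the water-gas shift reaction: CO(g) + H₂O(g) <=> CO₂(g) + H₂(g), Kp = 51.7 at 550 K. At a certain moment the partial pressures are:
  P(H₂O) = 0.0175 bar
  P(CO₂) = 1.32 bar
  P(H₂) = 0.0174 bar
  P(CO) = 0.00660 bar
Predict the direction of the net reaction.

Qp = P(CO₂)·P(H₂) / (P(CO)·P(H₂O)) = (1.32)·(0.0174) / ((0.00660)·(0.0175)) = 199
Qp = 199 > Kp = 51.7, so the reverse reaction proceeds.

to the left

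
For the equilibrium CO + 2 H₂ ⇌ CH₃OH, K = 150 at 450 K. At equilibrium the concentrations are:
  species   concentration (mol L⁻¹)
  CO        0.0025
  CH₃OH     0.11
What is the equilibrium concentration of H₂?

[H₂] = 0.54 mol L⁻¹

At equilibrium, K = [CH₃OH] / ([CO]·[H₂]²) = 150.
(0.11) / ((0.0025)·([H₂])²) = 150
[H₂]² = 0.293 ⇒ [H₂] = 0.54 mol L⁻¹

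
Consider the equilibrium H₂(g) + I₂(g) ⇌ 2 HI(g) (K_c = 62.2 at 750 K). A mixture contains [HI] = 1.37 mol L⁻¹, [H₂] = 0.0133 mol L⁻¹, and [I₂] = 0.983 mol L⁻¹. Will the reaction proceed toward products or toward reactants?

Q_c = [HI]² / ([H₂]·[I₂]) = (1.37)² / ((0.0133)·(0.983)) = 144
Q_c = 144 > K_c = 62.2, so the reverse reaction proceeds.

toward reactants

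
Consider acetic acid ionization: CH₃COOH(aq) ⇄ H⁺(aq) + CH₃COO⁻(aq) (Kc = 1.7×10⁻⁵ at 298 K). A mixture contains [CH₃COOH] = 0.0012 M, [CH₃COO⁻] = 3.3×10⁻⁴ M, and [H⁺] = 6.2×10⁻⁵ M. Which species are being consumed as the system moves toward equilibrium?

Qc = [H⁺]·[CH₃COO⁻] / [CH₃COOH] = (6.2×10⁻⁵)·(3.3×10⁻⁴) / (0.0012) = 1.7×10⁻⁵
Qc = 1.7×10⁻⁵ = Kc; the system is at equilibrium.

none (at equilibrium)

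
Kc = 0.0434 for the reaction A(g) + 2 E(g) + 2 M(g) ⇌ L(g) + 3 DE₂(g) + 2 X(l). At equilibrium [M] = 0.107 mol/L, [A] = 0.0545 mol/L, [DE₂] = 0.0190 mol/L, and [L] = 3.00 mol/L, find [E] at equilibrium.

[E] = 0.872 mol/L

(X is a pure liquid — omitted from Kc.)
At equilibrium, Kc = [L]·[DE₂]³ / ([A]·[E]²·[M]²) = 0.0434.
(3.00)·(0.0190)³ / ((0.0545)·([E])²·(0.107)²) = 0.0434
[E]² = 0.760 ⇒ [E] = 0.872 mol/L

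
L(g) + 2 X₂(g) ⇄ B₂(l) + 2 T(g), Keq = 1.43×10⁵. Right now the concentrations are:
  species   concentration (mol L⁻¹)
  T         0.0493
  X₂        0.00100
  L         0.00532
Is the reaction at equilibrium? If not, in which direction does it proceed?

in the reverse direction

(B₂ is a pure liquid — omitted from Q.)
Q = [T]² / ([L]·[X₂]²) = (0.0493)² / ((0.00532)·(0.00100)²) = 4.57×10⁵
Q = 4.57×10⁵ > Keq = 1.43×10⁵, so the reverse reaction proceeds.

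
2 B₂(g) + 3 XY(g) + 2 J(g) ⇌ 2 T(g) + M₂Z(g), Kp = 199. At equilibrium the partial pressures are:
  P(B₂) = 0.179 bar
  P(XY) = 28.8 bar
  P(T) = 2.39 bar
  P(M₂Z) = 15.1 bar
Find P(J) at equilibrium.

P(J) = 0.0238 bar

At equilibrium, Kp = P(T)²·P(M₂Z) / (P(B₂)²·P(XY)³·P(J)²) = 199.
(2.39)²·(15.1) / ((0.179)²·(28.8)³·(P(J))²) = 199
P(J)² = 5.66×10⁻⁴ ⇒ P(J) = 0.0238 bar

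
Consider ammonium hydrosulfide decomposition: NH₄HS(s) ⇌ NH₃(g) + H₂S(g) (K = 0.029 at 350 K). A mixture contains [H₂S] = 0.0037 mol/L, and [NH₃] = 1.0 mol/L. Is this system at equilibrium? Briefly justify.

no; Q < K, reaction proceeds forward

(NH₄HS is a pure solid — omitted from Q.)
Q = [NH₃]·[H₂S] = (1.0)·(0.0037) = 0.0037
Q = 0.0037 < K = 0.029: net forward reaction.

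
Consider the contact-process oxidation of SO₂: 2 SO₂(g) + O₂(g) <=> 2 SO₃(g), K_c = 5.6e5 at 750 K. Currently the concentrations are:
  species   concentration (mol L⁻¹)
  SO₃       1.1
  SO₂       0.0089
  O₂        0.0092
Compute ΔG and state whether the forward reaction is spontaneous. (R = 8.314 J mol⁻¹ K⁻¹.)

ΔG = 6.78 kJ/mol; the forward reaction is non-spontaneous

Q_c = [SO₃]² / ([SO₂]²·[O₂]) = (1.1)² / ((0.0089)²·(0.0092)) = 1.66e6
ΔG = RT ln(Q_c/K_c) = (8.314 J mol⁻¹ K⁻¹)(750 K) × ln(1.66e6/5.6e5)
   = (6.236 kJ/mol)(1.087) = 6.78 kJ/mol
ΔG > 0, so the forward reaction is non-spontaneous (proceeds in reverse).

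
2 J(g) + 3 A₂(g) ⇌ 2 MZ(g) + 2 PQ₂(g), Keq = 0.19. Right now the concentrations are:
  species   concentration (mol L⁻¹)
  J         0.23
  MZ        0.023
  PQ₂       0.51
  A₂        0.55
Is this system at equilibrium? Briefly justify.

Q = [MZ]²·[PQ₂]² / ([J]²·[A₂]³) = (0.023)²·(0.51)² / ((0.23)²·(0.55)³) = 0.016
Q = 0.016 < Keq = 0.19: net forward reaction.

no; Q < K, reaction proceeds forward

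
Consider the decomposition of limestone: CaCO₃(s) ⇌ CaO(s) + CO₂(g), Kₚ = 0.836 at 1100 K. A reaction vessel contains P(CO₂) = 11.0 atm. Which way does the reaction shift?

(CaCO₃, CaO are pure solids — omitted from Qₚ.)
Qₚ = P(CO₂) = 11.0
Qₚ = 11.0 > Kₚ = 0.836, so the reverse reaction proceeds.

toward reactants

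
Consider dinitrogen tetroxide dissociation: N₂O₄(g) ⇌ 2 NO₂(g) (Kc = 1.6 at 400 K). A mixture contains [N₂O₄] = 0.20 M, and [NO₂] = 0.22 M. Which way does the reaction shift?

forward (toward products)

Qc = [NO₂]² / [N₂O₄] = (0.22)² / (0.20) = 0.24
Qc = 0.24 < Kc = 1.6, so the forward reaction proceeds.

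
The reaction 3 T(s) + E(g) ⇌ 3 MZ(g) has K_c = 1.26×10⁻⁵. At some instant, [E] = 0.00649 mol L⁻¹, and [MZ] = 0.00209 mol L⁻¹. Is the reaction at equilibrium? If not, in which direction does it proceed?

toward products

(T is a pure solid — omitted from Q_c.)
Q_c = [MZ]³ / [E] = (0.00209)³ / (0.00649) = 1.41×10⁻⁶
Q_c = 1.41×10⁻⁶ < K_c = 1.26×10⁻⁵, so the forward reaction proceeds.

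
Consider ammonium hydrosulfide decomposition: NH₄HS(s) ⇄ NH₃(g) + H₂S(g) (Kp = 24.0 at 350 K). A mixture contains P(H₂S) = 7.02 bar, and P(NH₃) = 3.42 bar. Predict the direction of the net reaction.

(NH₄HS is a pure solid — omitted from Qp.)
Qp = P(NH₃)·P(H₂S) = (3.42)·(7.02) = 24.0
Qp = 24.0 = Kp, so the system is already at equilibrium.

at equilibrium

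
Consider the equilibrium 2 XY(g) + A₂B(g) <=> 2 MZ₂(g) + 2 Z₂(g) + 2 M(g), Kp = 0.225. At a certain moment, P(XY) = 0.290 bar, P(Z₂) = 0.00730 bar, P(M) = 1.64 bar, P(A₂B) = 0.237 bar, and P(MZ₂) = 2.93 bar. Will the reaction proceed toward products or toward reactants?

Qp = P(MZ₂)²·P(Z₂)²·P(M)² / (P(XY)²·P(A₂B)) = (2.93)²·(0.00730)²·(1.64)² / ((0.290)²·(0.237)) = 0.0617
Qp = 0.0617 < Kp = 0.225, so the forward reaction proceeds.

forward (toward products)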